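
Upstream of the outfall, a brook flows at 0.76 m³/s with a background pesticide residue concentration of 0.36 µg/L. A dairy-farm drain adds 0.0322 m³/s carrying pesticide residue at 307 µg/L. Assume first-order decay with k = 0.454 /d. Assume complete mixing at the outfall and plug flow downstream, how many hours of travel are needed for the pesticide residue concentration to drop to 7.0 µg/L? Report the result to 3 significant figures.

Conservation of mass: C = (0.7600·0.3600 + 0.03220·307.0) / 0.7922 = 10.16/0.7922 = 12.82 µg/L.
12.82·exp(−k·t) = 7.0 → t = ln(12.82/7.0)/k = 115200 s = 32.00 h.

32.0 h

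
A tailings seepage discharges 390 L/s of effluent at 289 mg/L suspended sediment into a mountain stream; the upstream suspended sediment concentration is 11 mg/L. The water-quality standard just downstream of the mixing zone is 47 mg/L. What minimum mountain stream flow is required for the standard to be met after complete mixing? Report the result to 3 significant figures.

2620 L/s

Set C_mix = 47: (Q·11.00 + 390.0·289.0) / (Q + 390.0) = 47
→ Q = 390.0·(289.0 − 47)/(47 − 11.00) = 2622 L/s.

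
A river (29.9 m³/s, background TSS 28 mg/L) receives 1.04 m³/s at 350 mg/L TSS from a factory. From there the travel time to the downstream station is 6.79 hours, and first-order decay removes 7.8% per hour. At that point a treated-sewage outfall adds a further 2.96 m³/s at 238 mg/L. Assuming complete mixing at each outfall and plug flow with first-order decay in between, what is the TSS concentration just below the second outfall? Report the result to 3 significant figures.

Conservation of mass: C = (29.90·28.00 + 1.040·350.0) / 30.94 = 1201/30.94 = 38.82 mg/L; combined flow 30.94 m³/s.
7.8%/h lost → k = −ln(1 − 0.078) = 0.08121 h⁻¹.
First-order decay: C = 38.82·exp(−k·t) = 38.82·0.5761 = 22.37 mg/L.
At the second outfall, C = (30.94·22.37 + 2.960·238.0) / (30.94 + 2.960) = 41.20 mg/L.

41.2 mg/L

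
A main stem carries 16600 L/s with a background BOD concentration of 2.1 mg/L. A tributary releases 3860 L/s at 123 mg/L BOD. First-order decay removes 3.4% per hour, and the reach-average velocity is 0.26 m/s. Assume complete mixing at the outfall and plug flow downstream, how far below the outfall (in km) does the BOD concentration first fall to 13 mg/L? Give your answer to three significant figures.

Conservation of mass: C = (16600·2.100 + 3860·123.0) / 20460 = 509600/20460 = 24.91 mg/L.
3.4%/h lost → k = −ln(1 − 0.034) = 0.03459 h⁻¹.
Set 24.91·exp(−k·t) = 13 → t = ln(24.91/13)/k = 67680 s = 18.80 h.
Distance = v·t = 0.26·67680 = 17600 m = 17.60 km.

17.6 km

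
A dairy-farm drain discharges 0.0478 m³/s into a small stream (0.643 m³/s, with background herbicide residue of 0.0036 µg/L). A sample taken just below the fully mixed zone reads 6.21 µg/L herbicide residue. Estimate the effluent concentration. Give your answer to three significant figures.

89.7 µg/L

Mass balance: 0.6430·0.003600 + 0.04780·Cₑ = 0.6908·6.210
→ Cₑ = (0.6908·6.210 − 0.6430·0.003600) / 0.04780 = 89.70 µg/L.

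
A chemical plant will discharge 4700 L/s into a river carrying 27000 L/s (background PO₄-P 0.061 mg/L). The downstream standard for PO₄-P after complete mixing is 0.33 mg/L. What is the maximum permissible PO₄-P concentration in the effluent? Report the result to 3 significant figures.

At the limit, (Qr·Cr + Qe·Cₑ)/(Qr + Qe) = 0.33:
Cₑ = (31700·0.33 − 27000·0.06100) / 4700 = 1.875 mg/L.

1.88 mg/L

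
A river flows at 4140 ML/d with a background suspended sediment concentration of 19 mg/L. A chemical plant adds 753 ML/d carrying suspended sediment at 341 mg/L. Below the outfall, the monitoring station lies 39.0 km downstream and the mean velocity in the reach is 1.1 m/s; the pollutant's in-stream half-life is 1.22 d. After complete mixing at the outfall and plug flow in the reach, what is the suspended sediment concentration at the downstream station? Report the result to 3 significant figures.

54.3 mg/L

After mixing, C = (4140·19.00 + 753.0·341.0) / 4893 = 335400/4893 = 68.55 mg/L.
Travel time t = 39.0·1000 / 1.1 = 35450 s = 9.848 h.
Half-life 1.22 d → k = ln 2 / 1.22 = 0.5682 d⁻¹.
After decay, C = 68.55 × e^(−kt) = 68.55 × 0.7920 = 54.30 mg/L.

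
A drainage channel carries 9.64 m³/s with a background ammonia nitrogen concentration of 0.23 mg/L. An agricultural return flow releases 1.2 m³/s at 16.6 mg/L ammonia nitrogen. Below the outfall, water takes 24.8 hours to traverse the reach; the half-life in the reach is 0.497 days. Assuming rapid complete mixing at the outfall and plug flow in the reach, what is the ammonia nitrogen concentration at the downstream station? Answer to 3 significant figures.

Mass balance: C = (9.640·0.2300 + 1.200·16.60) / 10.84 = 22.14/10.84 = 2.042 mg/L.
Half-life 0.497 d → k = ln 2 / 0.497 = 1.395 d⁻¹.
After decay, C = 2.042 × e^(−kt) = 2.042 × 0.2367 = 0.4833 mg/L.

0.483 mg/L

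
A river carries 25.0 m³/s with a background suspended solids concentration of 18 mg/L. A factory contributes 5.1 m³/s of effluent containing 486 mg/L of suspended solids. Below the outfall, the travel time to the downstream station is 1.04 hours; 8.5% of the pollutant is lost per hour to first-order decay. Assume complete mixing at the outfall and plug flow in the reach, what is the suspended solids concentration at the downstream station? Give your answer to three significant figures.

Conservation of mass: C = (25.00·18.00 + 5.100·486.0) / 30.10 = 2929/30.10 = 97.30 mg/L.
8.5%/h lost → k = −ln(1 − 0.085) = 0.08883 h⁻¹.
Applying C = C₀e^(−kt): 97.30 × 0.9118 = 88.71 mg/L.

88.7 mg/L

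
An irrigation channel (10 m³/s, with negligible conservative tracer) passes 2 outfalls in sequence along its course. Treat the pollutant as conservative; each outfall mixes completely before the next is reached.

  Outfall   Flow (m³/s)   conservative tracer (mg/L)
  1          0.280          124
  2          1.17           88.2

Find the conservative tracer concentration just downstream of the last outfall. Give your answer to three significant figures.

After outfall 1: Q = 10.00 + 0.2800 = 10.28 m³/s; C = (10.00·0 + 0.2800·124.0)/10.28 = 3.377 mg/L.
After outfall 2: Q = 10.28 + 1.170 = 11.45 m³/s; C = (10.28·3.377 + 1.170·88.20)/11.45 = 12.04 mg/L.

12.0 mg/L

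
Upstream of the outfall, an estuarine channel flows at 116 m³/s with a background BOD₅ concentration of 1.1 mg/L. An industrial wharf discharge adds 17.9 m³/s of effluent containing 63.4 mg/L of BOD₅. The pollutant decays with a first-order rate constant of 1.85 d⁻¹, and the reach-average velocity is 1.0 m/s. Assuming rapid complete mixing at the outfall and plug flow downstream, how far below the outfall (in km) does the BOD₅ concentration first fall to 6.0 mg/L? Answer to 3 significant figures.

21.1 km

Conservation of mass: C = (116.0·1.100 + 17.90·63.40) / 133.9 = 1262/133.9 = 9.428 mg/L.
Set 9.428·exp(−k·t) = 6.0 → t = ln(9.428/6.0)/k = 21110 s = 5.863 h.
Distance = v·t = 1.0·21110 = 21110 m = 21.11 km.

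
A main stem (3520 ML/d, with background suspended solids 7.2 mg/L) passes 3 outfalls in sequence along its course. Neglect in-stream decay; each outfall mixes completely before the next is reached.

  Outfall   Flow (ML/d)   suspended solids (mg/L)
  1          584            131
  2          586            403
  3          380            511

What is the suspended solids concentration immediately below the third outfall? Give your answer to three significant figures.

105 mg/L

Below outfall 1: Q → 4104 ML/d, C = (3520·7.200 + 584.0·131.0)/4104 = 24.82 mg/L.
Below outfall 2: Q → 4690 ML/d, C = (4104·24.82 + 586.0·403.0)/4690 = 72.07 mg/L.
Below outfall 3: Q → 5070 ML/d, C = (4690·72.07 + 380.0·511.0)/5070 = 105.0 mg/L.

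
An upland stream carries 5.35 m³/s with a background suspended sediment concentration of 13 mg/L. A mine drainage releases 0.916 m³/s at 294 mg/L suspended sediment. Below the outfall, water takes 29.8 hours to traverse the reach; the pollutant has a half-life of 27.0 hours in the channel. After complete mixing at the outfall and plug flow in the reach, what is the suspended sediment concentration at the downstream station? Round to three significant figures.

25.2 mg/L

Mass balance: C = (5.350·13.00 + 0.9160·294.0) / 6.266 = 338.9/6.266 = 54.08 mg/L.
Half-life 27.0 h → k = ln 2 / 27.0 = 0.02567 h⁻¹ = 0.6161 d⁻¹.
Decay over the reach: 54.08·exp(−kt) = 54.08·0.4653 = 25.16 mg/L.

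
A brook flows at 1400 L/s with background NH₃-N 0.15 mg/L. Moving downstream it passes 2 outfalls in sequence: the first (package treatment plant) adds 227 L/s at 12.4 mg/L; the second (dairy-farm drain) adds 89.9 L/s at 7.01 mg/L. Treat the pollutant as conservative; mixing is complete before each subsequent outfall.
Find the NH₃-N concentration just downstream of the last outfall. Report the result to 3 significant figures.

2.13 mg/L

After outfall 1: Q = 1400 + 227.0 = 1627 L/s; C = (1400·0.1500 + 227.0·12.40)/1627 = 1.859 mg/L.
After outfall 2: Q = 1627 + 89.90 = 1717 L/s; C = (1627·1.859 + 89.90·7.010)/1717 = 2.129 mg/L.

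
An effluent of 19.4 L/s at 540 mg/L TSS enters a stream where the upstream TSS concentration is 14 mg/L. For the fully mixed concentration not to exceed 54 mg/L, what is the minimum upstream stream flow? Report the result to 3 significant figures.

Set C_mix = 54: (Q·14.00 + 19.40·540.0) / (Q + 19.40) = 54
→ Q = 19.40·(540.0 − 54)/(54 − 14.00) = 235.7 L/s.

236 L/s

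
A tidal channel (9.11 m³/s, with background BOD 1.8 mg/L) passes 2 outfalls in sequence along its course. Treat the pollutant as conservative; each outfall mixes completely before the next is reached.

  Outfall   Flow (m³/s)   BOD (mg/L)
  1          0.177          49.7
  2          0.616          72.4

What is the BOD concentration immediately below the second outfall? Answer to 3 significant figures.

7.05 mg/L

Outfall 1: combined Q = 9.287 m³/s; C = (9.110·1.800 + 0.1770·49.70)/9.287 = 2.713 mg/L.
Outfall 2: combined Q = 9.903 m³/s; C = (9.287·2.713 + 0.6160·72.40)/9.903 = 7.048 mg/L.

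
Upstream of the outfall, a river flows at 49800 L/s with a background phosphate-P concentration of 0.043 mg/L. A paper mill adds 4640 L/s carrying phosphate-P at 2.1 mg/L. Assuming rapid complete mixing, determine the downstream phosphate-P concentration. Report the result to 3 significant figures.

0.218 mg/L

Mass balance: C = (49800·0.04300 + 4640·2.100) / 54440 = 11890/54440 = 0.2183 mg/L.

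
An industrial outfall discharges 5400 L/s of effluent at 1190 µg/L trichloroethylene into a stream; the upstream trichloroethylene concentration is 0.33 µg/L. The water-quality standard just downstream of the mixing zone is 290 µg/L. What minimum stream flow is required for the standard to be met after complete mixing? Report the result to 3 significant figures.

Set C_mix = 290: (Q·0.3300 + 5400·1190) / (Q + 5400) = 290
→ Q = 5400·(1190 − 290)/(290 − 0.3300) = 16780 L/s.

16800 L/s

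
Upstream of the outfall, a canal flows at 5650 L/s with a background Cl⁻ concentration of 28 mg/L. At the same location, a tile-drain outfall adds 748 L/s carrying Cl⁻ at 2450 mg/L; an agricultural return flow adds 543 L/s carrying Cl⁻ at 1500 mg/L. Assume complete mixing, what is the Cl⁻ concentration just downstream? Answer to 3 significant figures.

404 mg/L

Mixed concentration C = ΣQC/ΣQ = (5650·28.00 + 748.0·2450 + 543.0·1500) / 6941 = 2805000/6941 = 404.2 mg/L.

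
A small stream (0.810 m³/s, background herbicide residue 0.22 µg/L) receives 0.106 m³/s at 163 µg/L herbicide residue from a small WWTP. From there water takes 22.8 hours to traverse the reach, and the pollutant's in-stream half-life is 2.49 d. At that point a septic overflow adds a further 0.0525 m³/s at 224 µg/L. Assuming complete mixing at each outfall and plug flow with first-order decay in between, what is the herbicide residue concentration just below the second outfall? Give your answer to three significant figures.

26.0 µg/L

Mixed concentration C = ΣQC/ΣQ = (0.8100·0.2200 + 0.1060·163.0) / 0.9160 = 17.46/0.9160 = 19.06 µg/L; combined flow 0.9160 m³/s.
Half-life 2.49 d → k = ln 2 / 2.49 = 0.2784 d⁻¹.
Applying C = C₀e^(−kt): 19.06 × 0.7676 = 14.63 µg/L.
At the second outfall, C = (0.9160·14.63 + 0.05250·224.0) / (0.9160 + 0.05250) = 25.98 µg/L.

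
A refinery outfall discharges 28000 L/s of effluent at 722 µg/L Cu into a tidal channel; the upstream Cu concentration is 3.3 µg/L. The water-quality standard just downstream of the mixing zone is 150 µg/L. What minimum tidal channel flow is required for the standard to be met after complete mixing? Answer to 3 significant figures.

Set C_mix = 150: (Q·3.300 + 28000·722.0) / (Q + 28000) = 150
→ Q = 28000·(722.0 − 150)/(150 − 3.300) = 109200 L/s.

109000 L/s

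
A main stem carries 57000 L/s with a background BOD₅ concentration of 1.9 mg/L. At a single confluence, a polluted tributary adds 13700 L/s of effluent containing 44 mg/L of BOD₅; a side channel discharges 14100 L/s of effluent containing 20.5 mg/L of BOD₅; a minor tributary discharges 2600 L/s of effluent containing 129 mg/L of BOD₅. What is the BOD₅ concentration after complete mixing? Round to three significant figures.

15.3 mg/L

After mixing, C = (57000·1.900 + 13700·44.00 + 14100·20.50 + 2600·129.0) / 87400 = 1336000/87400 = 15.28 mg/L.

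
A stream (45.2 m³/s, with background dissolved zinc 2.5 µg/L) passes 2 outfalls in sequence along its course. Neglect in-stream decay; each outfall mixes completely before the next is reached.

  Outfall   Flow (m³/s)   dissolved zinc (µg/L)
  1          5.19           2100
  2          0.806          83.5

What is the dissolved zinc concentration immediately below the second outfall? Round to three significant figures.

216 µg/L

Outfall 1: combined Q = 50.39 m³/s; C = (45.20·2.500 + 5.190·2100)/50.39 = 218.5 µg/L.
Outfall 2: combined Q = 51.20 m³/s; C = (50.39·218.5 + 0.8060·83.50)/51.20 = 216.4 µg/L.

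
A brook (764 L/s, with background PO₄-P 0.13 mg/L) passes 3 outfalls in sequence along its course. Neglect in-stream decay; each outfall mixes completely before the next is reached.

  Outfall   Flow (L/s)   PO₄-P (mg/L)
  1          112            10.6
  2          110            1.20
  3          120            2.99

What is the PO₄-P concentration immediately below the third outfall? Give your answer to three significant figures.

1.61 mg/L

Outfall 1: combined Q = 876.0 L/s; C = (764.0·0.1300 + 112.0·10.60)/876.0 = 1.469 mg/L.
Outfall 2: combined Q = 986.0 L/s; C = (876.0·1.469 + 110.0·1.200)/986.0 = 1.439 mg/L.
Outfall 3: combined Q = 1106 L/s; C = (986.0·1.439 + 120.0·2.990)/1106 = 1.607 mg/L.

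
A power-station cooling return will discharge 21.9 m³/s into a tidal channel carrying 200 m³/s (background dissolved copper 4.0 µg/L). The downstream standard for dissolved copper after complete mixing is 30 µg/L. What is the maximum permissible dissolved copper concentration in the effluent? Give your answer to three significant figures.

267 µg/L

At the limit, (Qr·Cr + Qe·Cₑ)/(Qr + Qe) = 30:
Cₑ = (221.9·30 − 200.0·4.000) / 21.90 = 267.4 µg/L.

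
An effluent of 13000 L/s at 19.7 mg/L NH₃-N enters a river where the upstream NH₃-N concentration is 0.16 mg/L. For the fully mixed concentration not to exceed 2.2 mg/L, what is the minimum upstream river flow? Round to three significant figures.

Set C_mix = 2.2: (Q·0.1600 + 13000·19.70) / (Q + 13000) = 2.2
→ Q = 13000·(19.70 − 2.2)/(2.2 − 0.1600) = 111500 L/s.

112000 L/s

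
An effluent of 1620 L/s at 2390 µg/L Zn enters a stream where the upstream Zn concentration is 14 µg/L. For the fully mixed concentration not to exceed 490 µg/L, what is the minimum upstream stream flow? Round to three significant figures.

Set C_mix = 490: (Q·14.00 + 1620·2390) / (Q + 1620) = 490
→ Q = 1620·(2390 − 490)/(490 − 14.00) = 6466 L/s.

6470 L/s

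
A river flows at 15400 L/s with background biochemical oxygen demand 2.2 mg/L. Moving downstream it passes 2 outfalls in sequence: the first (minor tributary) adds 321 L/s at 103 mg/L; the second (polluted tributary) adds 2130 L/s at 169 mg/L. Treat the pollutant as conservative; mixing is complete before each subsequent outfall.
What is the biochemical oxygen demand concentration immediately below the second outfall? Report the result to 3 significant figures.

23.9 mg/L

Outfall 1: combined Q = 15720 L/s; C = (15400·2.200 + 321.0·103.0)/15720 = 4.258 mg/L.
Outfall 2: combined Q = 17850 L/s; C = (15720·4.258 + 2130·169.0)/17850 = 23.92 mg/L.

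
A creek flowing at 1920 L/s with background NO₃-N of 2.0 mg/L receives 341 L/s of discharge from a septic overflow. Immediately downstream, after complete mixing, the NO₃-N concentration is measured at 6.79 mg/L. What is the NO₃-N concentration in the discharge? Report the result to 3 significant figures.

Mass balance: 1920·2.000 + 341.0·Cₑ = 2261·6.790
→ Cₑ = (2261·6.790 − 1920·2.000) / 341.0 = 33.76 mg/L.

33.8 mg/L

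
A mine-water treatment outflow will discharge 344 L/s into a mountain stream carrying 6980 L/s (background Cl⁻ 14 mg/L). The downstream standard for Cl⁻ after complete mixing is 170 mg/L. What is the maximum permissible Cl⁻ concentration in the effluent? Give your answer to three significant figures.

3340 mg/L

At the limit, (Qr·Cr + Qe·Cₑ)/(Qr + Qe) = 170:
Cₑ = (7324·170 − 6980·14.00) / 344.0 = 3335 mg/L.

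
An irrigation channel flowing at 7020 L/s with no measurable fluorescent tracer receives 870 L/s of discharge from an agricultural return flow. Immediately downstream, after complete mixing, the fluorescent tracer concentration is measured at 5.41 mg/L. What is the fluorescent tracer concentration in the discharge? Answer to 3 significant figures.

49.1 mg/L

Mass balance: 7020·0 + 870.0·Cₑ = 7890·5.410
→ Cₑ = (7890·5.410 − 7020·0) / 870.0 = 49.06 mg/L.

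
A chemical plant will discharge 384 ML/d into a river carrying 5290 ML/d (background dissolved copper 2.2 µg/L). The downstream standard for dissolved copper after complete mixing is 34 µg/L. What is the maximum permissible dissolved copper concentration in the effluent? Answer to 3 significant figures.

At the limit, (Qr·Cr + Qe·Cₑ)/(Qr + Qe) = 34:
Cₑ = (5674·34 − 5290·2.200) / 384.0 = 472.1 µg/L.

472 µg/L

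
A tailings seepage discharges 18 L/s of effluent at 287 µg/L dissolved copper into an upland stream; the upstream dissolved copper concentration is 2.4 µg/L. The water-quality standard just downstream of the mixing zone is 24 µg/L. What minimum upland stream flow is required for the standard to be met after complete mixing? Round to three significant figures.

219 L/s

Set C_mix = 24: (Q·2.400 + 18.00·287.0) / (Q + 18.00) = 24
→ Q = 18.00·(287.0 − 24)/(24 − 2.400) = 219.2 L/s.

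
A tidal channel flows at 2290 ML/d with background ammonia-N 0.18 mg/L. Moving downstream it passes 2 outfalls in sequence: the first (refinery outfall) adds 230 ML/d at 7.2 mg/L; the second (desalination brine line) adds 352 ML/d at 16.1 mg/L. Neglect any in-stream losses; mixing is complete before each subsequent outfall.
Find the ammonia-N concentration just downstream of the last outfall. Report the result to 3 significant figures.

After outfall 1: Q = 2290 + 230.0 = 2520 ML/d; C = (2290·0.1800 + 230.0·7.200)/2520 = 0.8207 mg/L.
After outfall 2: Q = 2520 + 352.0 = 2872 ML/d; C = (2520·0.8207 + 352.0·16.10)/2872 = 2.693 mg/L.

2.69 mg/L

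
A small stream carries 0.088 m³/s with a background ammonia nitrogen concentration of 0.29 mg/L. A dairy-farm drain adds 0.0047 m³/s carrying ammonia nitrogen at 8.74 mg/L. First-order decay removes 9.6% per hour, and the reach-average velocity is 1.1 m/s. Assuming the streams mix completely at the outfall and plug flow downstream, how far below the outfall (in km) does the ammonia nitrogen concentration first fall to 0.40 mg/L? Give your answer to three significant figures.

Mass balance: C = (0.08800·0.2900 + 0.004700·8.740) / 0.09270 = 0.06660/0.09270 = 0.7184 mg/L.
9.6%/h lost → k = −ln(1 − 0.096) = 0.1009 h⁻¹.
Set 0.7184·exp(−k·t) = 0.40 → t = ln(0.7184/0.40)/k = 20890 s = 5.802 h.
Distance = v·t = 1.1·20890 = 22980 m = 22.98 km.

23.0 km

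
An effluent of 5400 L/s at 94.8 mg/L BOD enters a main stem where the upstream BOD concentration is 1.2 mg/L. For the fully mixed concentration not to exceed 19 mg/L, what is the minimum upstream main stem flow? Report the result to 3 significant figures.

Set C_mix = 19: (Q·1.200 + 5400·94.80) / (Q + 5400) = 19
→ Q = 5400·(94.80 − 19)/(19 − 1.200) = 23000 L/s.

23000 L/s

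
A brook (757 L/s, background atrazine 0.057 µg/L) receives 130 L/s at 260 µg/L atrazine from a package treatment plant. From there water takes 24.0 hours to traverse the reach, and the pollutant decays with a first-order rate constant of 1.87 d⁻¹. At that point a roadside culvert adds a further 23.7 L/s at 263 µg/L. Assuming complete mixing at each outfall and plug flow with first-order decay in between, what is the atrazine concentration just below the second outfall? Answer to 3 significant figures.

12.6 µg/L

Flow-weighted average: C = (757.0·0.05700 + 130.0·260.0) / 887.0 = 33840/887.0 = 38.15 µg/L; combined flow 887.0 L/s.
Applying C = C₀e^(−kt): 38.15 × 0.1541 = 5.881 µg/L.
At the second outfall, C = (887.0·5.881 + 23.70·263.0) / (887.0 + 23.70) = 12.57 µg/L.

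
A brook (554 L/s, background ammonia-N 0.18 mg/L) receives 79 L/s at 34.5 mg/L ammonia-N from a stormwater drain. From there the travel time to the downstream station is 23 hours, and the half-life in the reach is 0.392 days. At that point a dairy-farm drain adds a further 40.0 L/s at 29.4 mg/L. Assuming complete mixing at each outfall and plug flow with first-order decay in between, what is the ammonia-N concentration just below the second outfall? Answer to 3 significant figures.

After mixing, C = (554.0·0.1800 + 79.00·34.50) / 633.0 = 2825/633.0 = 4.463 mg/L; combined flow 633.0 L/s.
Half-life 0.392 d → k = ln 2 / 0.392 = 1.768 d⁻¹.
Applying C = C₀e^(−kt): 4.463 × 0.1837 = 0.8198 mg/L.
Second outfall: C = (633.0·0.8198 + 40.00·29.40)/673.0 = 2.518 mg/L.

2.52 mg/L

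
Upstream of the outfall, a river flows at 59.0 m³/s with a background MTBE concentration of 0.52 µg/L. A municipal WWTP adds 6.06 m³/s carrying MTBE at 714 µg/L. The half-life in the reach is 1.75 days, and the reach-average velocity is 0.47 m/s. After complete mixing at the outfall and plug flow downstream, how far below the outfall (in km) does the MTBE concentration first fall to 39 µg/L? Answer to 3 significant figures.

Mixed concentration C = ΣQC/ΣQ = (59.00·0.5200 + 6.060·714.0) / 65.06 = 4358/65.06 = 66.98 µg/L.
Half-life 1.75 d → k = ln 2 / 1.75 = 0.3961 d⁻¹.
Set 66.98·exp(−k·t) = 39 → t = ln(66.98/39)/k = 118000 s = 32.77 h.
Distance = v·t = 0.47·118000 = 55440 m = 55.44 km.

55.4 km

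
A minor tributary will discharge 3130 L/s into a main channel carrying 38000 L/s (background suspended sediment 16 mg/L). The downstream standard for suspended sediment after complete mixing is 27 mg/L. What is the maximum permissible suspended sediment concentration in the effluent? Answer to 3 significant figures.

At the limit, (Qr·Cr + Qe·Cₑ)/(Qr + Qe) = 27:
Cₑ = (41130·27 − 38000·16.00) / 3130 = 160.5 mg/L.

161 mg/L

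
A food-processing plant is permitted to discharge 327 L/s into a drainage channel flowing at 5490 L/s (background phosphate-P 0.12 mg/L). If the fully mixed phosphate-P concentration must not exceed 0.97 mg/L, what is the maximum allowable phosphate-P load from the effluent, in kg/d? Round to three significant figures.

431 kg/d

Mass balance at the limit: 5490·0.1200 + 327.0·Cₑ = 5817·0.97 → Cₑ = 15.24 mg/L.
327.0 L/s = 0.3270 m³/s. Load = 0.3270 m³/s × 15.24 g/m³ × 86 400 s/d = 430.6 kg/d.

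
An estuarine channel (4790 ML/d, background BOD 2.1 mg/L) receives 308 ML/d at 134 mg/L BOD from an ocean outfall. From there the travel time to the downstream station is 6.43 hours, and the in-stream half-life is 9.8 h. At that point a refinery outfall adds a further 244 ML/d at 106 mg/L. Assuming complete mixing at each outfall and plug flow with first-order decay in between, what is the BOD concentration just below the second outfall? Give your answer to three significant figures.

10.9 mg/L

Conservation of mass: C = (4790·2.100 + 308.0·134.0) / 5098 = 51330/5098 = 10.07 mg/L; combined flow 5098 ML/d.
Half-life 9.8 h → k = ln 2 / 9.8 = 0.07073 h⁻¹ = 1.698 d⁻¹.
Decay over the reach: 10.07·exp(−kt) = 10.07·0.6346 = 6.390 mg/L.
At the second outfall, C = (5098·6.390 + 244.0·106.0) / (5098 + 244.0) = 10.94 mg/L.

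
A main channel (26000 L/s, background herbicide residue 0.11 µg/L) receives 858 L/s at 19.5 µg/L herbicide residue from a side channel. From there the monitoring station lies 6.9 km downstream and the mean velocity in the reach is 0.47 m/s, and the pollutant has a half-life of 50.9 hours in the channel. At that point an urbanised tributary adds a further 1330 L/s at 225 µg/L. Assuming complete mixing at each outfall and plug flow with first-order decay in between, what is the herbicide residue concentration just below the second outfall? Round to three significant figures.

11.3 µg/L

Mass balance: C = (26000·0.1100 + 858.0·19.50) / 26860 = 19590/26860 = 0.7294 µg/L; combined flow 26860 L/s.
Travel time t = 6.9·1000 / 0.47 = 14680 s = 4.078 h.
Half-life 50.9 h → k = ln 2 / 50.9 = 0.01362 h⁻¹ = 0.3268 d⁻¹.
After decay, C = 0.7294 × e^(−kt) = 0.7294 × 0.9460 = 0.6900 µg/L.
Second outfall: C = (26860·0.6900 + 1330·225.0)/28190 = 11.27 µg/L.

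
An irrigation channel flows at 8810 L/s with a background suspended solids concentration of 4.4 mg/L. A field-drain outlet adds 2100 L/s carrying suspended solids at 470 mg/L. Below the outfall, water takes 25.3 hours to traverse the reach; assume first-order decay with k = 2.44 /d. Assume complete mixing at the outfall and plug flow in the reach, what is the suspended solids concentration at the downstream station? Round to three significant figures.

Mass balance: C = (8810·4.400 + 2100·470.0) / 10910 = 1026000/10910 = 94.02 mg/L.
After decay, C = 94.02 × e^(−kt) = 94.02 × 0.07637 = 7.180 mg/L.

7.18 mg/L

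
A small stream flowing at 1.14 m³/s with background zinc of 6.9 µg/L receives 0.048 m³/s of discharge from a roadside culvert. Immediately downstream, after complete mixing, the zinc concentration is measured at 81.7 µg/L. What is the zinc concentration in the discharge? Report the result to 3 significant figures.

Mass balance: 1.140·6.900 + 0.04800·Cₑ = 1.188·81.70
→ Cₑ = (1.188·81.70 − 1.140·6.900) / 0.04800 = 1858 µg/L.

1860 µg/L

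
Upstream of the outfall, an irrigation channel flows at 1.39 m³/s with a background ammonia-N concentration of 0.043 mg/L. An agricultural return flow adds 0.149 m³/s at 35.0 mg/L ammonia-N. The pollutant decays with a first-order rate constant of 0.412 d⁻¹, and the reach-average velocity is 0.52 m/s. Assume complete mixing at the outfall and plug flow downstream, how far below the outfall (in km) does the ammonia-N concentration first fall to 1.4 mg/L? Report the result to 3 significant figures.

97.6 km

Mixed concentration C = ΣQC/ΣQ = (1.390·0.04300 + 0.1490·35.00) / 1.539 = 5.275/1.539 = 3.427 mg/L.
Set 3.427·exp(−k·t) = 1.4 → t = ln(3.427/1.4)/k = 187800 s = 52.16 h.
Distance = v·t = 0.52·187800 = 97630 m = 97.63 km.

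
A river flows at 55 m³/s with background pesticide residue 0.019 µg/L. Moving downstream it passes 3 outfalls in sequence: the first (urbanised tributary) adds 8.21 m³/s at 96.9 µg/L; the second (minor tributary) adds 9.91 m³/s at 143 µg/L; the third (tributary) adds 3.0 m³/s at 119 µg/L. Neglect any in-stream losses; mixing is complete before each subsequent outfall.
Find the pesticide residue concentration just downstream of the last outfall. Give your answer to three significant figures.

33.8 µg/L

After outfall 1: Q = 55.00 + 8.210 = 63.21 m³/s; C = (55.00·0.01900 + 8.210·96.90)/63.21 = 12.60 µg/L.
After outfall 2: Q = 63.21 + 9.910 = 73.12 m³/s; C = (63.21·12.60 + 9.910·143.0)/73.12 = 30.28 µg/L.
After outfall 3: Q = 73.12 + 3.000 = 76.12 m³/s; C = (73.12·30.28 + 3.000·119.0)/76.12 = 33.77 µg/L.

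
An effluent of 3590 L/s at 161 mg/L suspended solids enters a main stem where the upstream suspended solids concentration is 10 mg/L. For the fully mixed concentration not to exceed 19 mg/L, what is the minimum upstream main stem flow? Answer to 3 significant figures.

56600 L/s

Set C_mix = 19: (Q·10.00 + 3590·161.0) / (Q + 3590) = 19
→ Q = 3590·(161.0 − 19)/(19 − 10.00) = 56640 L/s.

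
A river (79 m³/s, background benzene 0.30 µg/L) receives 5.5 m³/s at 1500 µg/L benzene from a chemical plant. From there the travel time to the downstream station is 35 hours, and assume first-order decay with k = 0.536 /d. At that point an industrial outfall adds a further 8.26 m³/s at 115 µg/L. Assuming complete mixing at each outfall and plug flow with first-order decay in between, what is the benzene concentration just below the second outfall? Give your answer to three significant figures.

Conservation of mass: C = (79.00·0.3000 + 5.500·1500) / 84.50 = 8274/84.50 = 97.91 µg/L; combined flow 84.50 m³/s.
After decay, C = 97.91 × e^(−kt) = 97.91 × 0.4576 = 44.81 µg/L.
At the second outfall, C = (84.50·44.81 + 8.260·115.0) / (84.50 + 8.260) = 51.06 µg/L.

51.1 µg/L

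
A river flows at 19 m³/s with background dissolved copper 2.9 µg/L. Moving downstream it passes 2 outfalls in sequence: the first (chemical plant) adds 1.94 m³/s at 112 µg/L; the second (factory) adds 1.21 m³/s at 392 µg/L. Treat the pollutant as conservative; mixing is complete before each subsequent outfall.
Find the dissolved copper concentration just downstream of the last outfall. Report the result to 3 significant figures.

After outfall 1: Q = 19.00 + 1.940 = 20.94 m³/s; C = (19.00·2.900 + 1.940·112.0)/20.94 = 13.01 µg/L.
After outfall 2: Q = 20.94 + 1.210 = 22.15 m³/s; C = (20.94·13.01 + 1.210·392.0)/22.15 = 33.71 µg/L.

33.7 µg/L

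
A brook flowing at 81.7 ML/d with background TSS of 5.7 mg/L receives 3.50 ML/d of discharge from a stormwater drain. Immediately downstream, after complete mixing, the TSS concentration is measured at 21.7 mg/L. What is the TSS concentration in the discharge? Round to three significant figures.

395 mg/L

Mass balance: 81.70·5.700 + 3.500·Cₑ = 85.20·21.70
→ Cₑ = (85.20·21.70 − 81.70·5.700) / 3.500 = 395.2 mg/L.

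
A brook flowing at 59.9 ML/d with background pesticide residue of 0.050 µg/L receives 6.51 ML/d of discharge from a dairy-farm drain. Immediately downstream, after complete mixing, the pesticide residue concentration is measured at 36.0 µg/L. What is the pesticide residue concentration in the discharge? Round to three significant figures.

367 µg/L

Mass balance: 59.90·0.05000 + 6.510·Cₑ = 66.41·36.00
→ Cₑ = (66.41·36.00 − 59.90·0.05000) / 6.510 = 366.8 µg/L.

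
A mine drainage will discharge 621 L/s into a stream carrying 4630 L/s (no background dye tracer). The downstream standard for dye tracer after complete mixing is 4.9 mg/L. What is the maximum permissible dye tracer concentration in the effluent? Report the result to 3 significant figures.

At the limit, (Qr·Cr + Qe·Cₑ)/(Qr + Qe) = 4.9:
Cₑ = (5251·4.9 − 4630·0) / 621.0 = 41.43 mg/L.

41.4 mg/L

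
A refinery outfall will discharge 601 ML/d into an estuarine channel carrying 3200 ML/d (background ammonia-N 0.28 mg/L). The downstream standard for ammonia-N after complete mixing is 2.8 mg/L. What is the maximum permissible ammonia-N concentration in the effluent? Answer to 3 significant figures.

16.2 mg/L

At the limit, (Qr·Cr + Qe·Cₑ)/(Qr + Qe) = 2.8:
Cₑ = (3801·2.8 − 3200·0.2800) / 601.0 = 16.22 mg/L.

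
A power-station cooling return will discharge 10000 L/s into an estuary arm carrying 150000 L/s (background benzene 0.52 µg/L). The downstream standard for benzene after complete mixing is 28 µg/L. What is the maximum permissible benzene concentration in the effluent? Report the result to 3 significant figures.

440 µg/L

At the limit, (Qr·Cr + Qe·Cₑ)/(Qr + Qe) = 28:
Cₑ = (160000·28 − 150000·0.5200) / 10000 = 440.2 µg/L.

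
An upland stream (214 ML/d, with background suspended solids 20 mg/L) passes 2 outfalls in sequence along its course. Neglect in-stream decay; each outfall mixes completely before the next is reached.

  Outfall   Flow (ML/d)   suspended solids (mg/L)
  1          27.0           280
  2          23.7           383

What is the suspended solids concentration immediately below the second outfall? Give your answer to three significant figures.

After outfall 1: Q = 214.0 + 27.00 = 241.0 ML/d; C = (214.0·20.00 + 27.00·280.0)/241.0 = 49.13 mg/L.
After outfall 2: Q = 241.0 + 23.70 = 264.7 ML/d; C = (241.0·49.13 + 23.70·383.0)/264.7 = 79.02 mg/L.

79.0 mg/L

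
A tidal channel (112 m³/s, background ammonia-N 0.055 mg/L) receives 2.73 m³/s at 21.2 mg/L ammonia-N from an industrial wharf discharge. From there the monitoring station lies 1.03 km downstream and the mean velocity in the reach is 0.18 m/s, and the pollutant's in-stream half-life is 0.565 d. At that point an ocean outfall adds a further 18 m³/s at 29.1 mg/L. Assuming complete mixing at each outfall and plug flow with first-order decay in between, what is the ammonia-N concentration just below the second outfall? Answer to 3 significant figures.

4.39 mg/L

Mixed concentration C = ΣQC/ΣQ = (112.0·0.05500 + 2.730·21.20) / 114.7 = 64.04/114.7 = 0.5581 mg/L; combined flow 114.7 m³/s.
Travel time t = 1.03·1000 / 0.18 = 5722 s = 1.590 h.
Half-life 0.565 d → k = ln 2 / 0.565 = 1.227 d⁻¹.
Applying C = C₀e^(−kt): 0.5581 × 0.9220 = 0.5146 mg/L.
At the second outfall, C = (114.7·0.5146 + 18.00·29.10) / (114.7 + 18.00) = 4.391 mg/L.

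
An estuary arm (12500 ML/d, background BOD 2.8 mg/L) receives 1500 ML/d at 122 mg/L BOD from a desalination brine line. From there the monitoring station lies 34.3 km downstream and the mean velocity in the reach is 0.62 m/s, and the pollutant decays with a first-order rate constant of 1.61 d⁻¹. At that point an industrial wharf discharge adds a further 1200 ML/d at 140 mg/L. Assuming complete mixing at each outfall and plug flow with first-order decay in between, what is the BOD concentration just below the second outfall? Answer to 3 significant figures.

Conservation of mass: C = (12500·2.800 + 1500·122.0) / 14000 = 218000/14000 = 15.57 mg/L; combined flow 14000 ML/d.
Travel time t = 34.3·1000 / 0.62 = 55320 s = 15.37 h.
First-order decay: C = 15.57·exp(−k·t) = 15.57·0.3567 = 5.554 mg/L.
At the second outfall, C = (14000·5.554 + 1200·140.0) / (14000 + 1200) = 16.17 mg/L.

16.2 mg/L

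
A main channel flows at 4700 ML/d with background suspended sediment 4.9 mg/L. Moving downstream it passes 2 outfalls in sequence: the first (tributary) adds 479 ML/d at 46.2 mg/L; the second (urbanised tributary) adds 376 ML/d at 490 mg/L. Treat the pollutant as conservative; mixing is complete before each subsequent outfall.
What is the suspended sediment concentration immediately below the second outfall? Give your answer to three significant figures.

After outfall 1: Q = 4700 + 479.0 = 5179 ML/d; C = (4700·4.900 + 479.0·46.20)/5179 = 8.720 mg/L.
After outfall 2: Q = 5179 + 376.0 = 5555 ML/d; C = (5179·8.720 + 376.0·490.0)/5555 = 41.30 mg/L.

41.3 mg/L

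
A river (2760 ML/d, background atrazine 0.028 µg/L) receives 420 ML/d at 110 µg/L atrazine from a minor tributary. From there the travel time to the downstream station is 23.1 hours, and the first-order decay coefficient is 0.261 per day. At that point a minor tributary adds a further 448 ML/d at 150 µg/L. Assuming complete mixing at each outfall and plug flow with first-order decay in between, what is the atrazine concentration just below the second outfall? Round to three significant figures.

28.4 µg/L

Flow-weighted average: C = (2760·0.02800 + 420.0·110.0) / 3180 = 46280/3180 = 14.55 µg/L; combined flow 3180 ML/d.
Decay over the reach: 14.55·exp(−kt) = 14.55·0.7779 = 11.32 µg/L.
Second outfall: C = (3180·11.32 + 448.0·150.0)/3628 = 28.44 µg/L.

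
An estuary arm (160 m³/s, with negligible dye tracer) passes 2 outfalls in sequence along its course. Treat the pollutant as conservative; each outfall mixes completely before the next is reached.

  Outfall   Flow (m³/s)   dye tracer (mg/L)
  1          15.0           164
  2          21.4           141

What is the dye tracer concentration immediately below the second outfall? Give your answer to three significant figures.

Below outfall 1: Q → 175.0 m³/s, C = (160.0·0 + 15.00·164.0)/175.0 = 14.06 mg/L.
Below outfall 2: Q → 196.4 m³/s, C = (175.0·14.06 + 21.40·141.0)/196.4 = 27.89 mg/L.

27.9 mg/L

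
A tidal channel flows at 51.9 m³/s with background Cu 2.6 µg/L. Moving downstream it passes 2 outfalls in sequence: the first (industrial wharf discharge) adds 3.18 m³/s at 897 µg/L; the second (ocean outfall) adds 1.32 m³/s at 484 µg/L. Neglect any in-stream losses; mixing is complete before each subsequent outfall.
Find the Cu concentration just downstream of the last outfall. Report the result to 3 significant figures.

Outfall 1: combined Q = 55.08 m³/s; C = (51.90·2.600 + 3.180·897.0)/55.08 = 54.24 µg/L.
Outfall 2: combined Q = 56.40 m³/s; C = (55.08·54.24 + 1.320·484.0)/56.40 = 64.30 µg/L.

64.3 µg/L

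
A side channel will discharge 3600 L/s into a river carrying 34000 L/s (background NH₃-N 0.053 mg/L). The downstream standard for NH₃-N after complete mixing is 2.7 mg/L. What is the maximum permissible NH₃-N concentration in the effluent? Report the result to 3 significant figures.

At the limit, (Qr·Cr + Qe·Cₑ)/(Qr + Qe) = 2.7:
Cₑ = (37600·2.7 − 34000·0.05300) / 3600 = 27.70 mg/L.

27.7 mg/L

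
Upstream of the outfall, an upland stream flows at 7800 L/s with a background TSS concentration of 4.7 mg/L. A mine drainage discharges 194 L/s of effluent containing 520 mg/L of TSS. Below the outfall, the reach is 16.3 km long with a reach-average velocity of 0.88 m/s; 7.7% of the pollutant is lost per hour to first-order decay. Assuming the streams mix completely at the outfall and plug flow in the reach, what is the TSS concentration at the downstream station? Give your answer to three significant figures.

After mixing, C = (7800·4.700 + 194.0·520.0) / 7994 = 137500/7994 = 17.21 mg/L.
Travel time t = 16.3·1000 / 0.88 = 18520 s = 5.145 h.
7.7%/h lost → k = −ln(1 − 0.077) = 0.08013 h⁻¹.
After decay, C = 17.21 × e^(−kt) = 17.21 × 0.6621 = 11.39 mg/L.

11.4 mg/L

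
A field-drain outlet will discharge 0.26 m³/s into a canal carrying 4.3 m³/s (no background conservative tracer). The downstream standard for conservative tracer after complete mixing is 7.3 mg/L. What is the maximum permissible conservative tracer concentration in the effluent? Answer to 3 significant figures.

128 mg/L

At the limit, (Qr·Cr + Qe·Cₑ)/(Qr + Qe) = 7.3:
Cₑ = (4.560·7.3 − 4.300·0) / 0.2600 = 128.0 mg/L.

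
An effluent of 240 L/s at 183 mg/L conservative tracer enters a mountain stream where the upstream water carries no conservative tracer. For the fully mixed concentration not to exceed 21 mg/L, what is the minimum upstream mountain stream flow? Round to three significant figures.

1850 L/s

Set C_mix = 21: (Q·0 + 240.0·183.0) / (Q + 240.0) = 21
→ Q = 240.0·(183.0 − 21)/(21 − 0) = 1851 L/s.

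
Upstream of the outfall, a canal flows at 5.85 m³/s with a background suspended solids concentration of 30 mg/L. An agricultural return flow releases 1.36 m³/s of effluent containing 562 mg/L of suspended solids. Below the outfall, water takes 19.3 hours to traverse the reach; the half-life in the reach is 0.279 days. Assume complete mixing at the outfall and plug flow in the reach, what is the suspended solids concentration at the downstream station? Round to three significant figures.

Conservation of mass: C = (5.850·30.00 + 1.360·562.0) / 7.210 = 939.8/7.210 = 130.3 mg/L.
Half-life 0.279 d → k = ln 2 / 0.279 = 2.484 d⁻¹.
Decay over the reach: 130.3·exp(−kt) = 130.3·0.1356 = 17.68 mg/L.

17.7 mg/L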